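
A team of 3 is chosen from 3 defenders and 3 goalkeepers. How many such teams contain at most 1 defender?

Split by how many defenders are chosen (0 through 1).
Sum: C(3,0)·C(3,3) + C(3,1)·C(3,2) = 1 + 9 = 10.

10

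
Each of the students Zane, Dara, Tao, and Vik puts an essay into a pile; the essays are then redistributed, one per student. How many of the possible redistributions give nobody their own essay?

9

Let Aᵢ be the assignments in which student i gets their own essay. We want the size of the complement of A₁∪…∪A_4.
By inclusion–exclusion this is Σ_{j=0}^{4} (−1)^j C(4,j)·(4−j)!.
Computing: 24 − 24 + 12 − 4 + 1 = 9.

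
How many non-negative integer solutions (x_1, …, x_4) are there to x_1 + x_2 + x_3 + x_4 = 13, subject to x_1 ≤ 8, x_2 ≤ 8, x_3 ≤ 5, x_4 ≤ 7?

Without the upper bounds there are C(16,3) = 560 ways to split 13 among 4 variables.
Subtract solutions that violate a single cap (substitute x_i' = x_i − (cap_i+1)): x_1 ≥ 9 gives C(7,3) = 35; x_2 ≥ 9 gives C(7,3) = 35; x_3 ≥ 6 gives C(10,3) = 120; x_4 ≥ 8 gives C(8,3) = 56. Together 246.
No two caps can be exceeded simultaneously, so the pair terms are all 0.
By inclusion–exclusion the count is 560 − 246 + 0 = 314.

314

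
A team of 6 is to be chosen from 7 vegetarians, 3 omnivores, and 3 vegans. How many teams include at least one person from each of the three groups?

1302

Unrestricted: C(13,6) = 1716 ways to pick any 6 of the 13.
Selections missing a whole group: no vegetarians → C(6,6) = 1; no omnivores → C(10,6) = 210; no vegans → C(10,6) = 210.
Add back selections omitting two groups (i.e. drawn from a single group): C(7,6) + C(3,6) + C(3,6) = 7.
By inclusion–exclusion: 1716 − 421 + 7 = 1302.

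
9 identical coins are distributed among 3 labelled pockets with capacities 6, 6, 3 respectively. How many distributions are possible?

22

By stars and bars, unrestricted non-negative solutions to x_1+…+x_3 = 9 number C(9+2,2) = 55.
Subtract solutions that violate a single cap (substitute x_i' = x_i − (cap_i+1)): x_1 ≥ 7 gives C(4,2) = 6; x_2 ≥ 7 gives C(4,2) = 6; x_3 ≥ 4 gives C(7,2) = 21. Together 33.
No two caps can be exceeded simultaneously, so the pair terms are all 0.
By inclusion–exclusion the count is 55 − 33 + 0 = 22.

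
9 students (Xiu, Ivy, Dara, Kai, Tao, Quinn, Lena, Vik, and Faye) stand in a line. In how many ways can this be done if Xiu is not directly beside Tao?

282240

There are 9! = 362880 arrangements in all. If Xiu and Tao are adjacent, merging them into one block gives 2·(8)! = 80640 arrangements.
Complementary counting: 362880 − 80640 = 282240.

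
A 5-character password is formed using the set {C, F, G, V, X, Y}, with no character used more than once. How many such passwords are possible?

720

With no repetition, fill the 5 characters in order: 6 choices, then 5, down to 2.
6 × 5 × 4 × 3 × 2 = 720.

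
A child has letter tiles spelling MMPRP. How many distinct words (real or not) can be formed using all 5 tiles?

30

MMPRP has 5 letters with M appearing twice and P appearing twice.
The number of distinct arrangements is 5!/(2!·2!) = 120/4 = 30.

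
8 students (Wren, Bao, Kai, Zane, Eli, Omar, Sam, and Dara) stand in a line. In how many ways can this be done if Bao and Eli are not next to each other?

30240

There are 8! = 40320 arrangements in all. If Bao and Eli are adjacent, merging them into one block gives 2·(7)! = 10080 arrangements.
Complementary counting: 40320 − 10080 = 30240.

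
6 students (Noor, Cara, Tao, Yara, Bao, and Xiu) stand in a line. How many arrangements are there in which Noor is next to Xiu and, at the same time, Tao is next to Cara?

Treat {Noor,Xiu} as one block (2 orders) and {Tao,Cara} as another (2 orders).
That leaves 4 units to arrange: 2 × 2 × 4! = 4 × 24 = 96.

96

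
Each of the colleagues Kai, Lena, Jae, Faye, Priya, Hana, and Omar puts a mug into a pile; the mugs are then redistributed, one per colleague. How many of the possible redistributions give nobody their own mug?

1854

Let Aᵢ be the assignments in which colleague i gets their own mug. We want the size of the complement of A₁∪…∪A_7.
By inclusion–exclusion this is Σ_{j=0}^{7} (−1)^j C(7,j)·(7−j)!.
Computing: 5040 − 5040 + 2520 − 840 + 210 − 42 + 7 − 1 = 1854.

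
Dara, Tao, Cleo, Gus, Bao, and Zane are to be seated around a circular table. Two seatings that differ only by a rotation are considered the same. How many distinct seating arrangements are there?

Around a circle, 6 distinct people have 6!/6 = (5)! = 120 rotationally distinct seatings.

120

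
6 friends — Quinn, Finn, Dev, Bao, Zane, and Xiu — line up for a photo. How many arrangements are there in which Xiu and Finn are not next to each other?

There are 6! = 720 arrangements in all. If Xiu and Finn are adjacent, merging them into one block gives 2·(5)! = 240 arrangements.
Complementary counting: 720 − 240 = 480.

480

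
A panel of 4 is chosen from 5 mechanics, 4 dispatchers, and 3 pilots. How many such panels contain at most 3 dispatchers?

Split by how many dispatchers are chosen (0 through 3).
Sum: C(4,0)·C(8,4) + C(4,1)·C(8,3) + C(4,2)·C(8,2) + C(4,3)·C(8,1) = 70 + 224 + 168 + 32 = 494.

494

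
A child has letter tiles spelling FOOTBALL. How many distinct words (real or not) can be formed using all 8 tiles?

10080

Letter multiplicities in FOOTBALL: A×1, B×1, F×1, L×2, O×2, T×1.
The number of distinct arrangements is 8!/(2!·2!) = 40320/4 = 10080.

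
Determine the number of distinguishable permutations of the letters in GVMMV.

GVMMV has 5 letters with M appearing twice and V appearing twice.
So there are 5! / (2!·2!) = 30 distinguishable arrangements.

30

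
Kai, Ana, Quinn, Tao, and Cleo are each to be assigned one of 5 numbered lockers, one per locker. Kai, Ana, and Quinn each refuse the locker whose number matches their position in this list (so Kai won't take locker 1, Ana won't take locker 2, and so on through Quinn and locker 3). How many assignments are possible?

64

Let Aᵢ (for i ∈ {1, 2, 3}) be the placements that put person i in their forbidden locker. Any j of these fix j positions, leaving (5−j)! ways to fill the rest, and there are C(3,j) ways to pick which j.
By inclusion–exclusion, the number of valid placements is Σ_{j=0}^{3} (−1)^j C(3,j)·(5−j)!.
Computing: 120 − 72 + 18 − 2 = 64.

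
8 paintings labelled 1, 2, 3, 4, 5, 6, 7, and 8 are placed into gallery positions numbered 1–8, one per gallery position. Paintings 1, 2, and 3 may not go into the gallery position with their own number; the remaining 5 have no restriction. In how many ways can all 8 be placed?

Let Aᵢ (for i ∈ {1, 2, 3}) be the placements that put painting i in its forbidden gallery position. Any j of these fix j positions, leaving (8−j)! ways to fill the rest, and there are C(3,j) ways to pick which j.
By inclusion–exclusion, the number of valid placements is Σ_{j=0}^{3} (−1)^j C(3,j)·(8−j)!.
Computing: 40320 − 15120 + 2160 − 120 = 27240.

27240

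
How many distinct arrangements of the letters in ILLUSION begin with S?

1260

Fix S in the first position and arrange the remaining 7 letters.
Those 7 letters have I appearing twice and L appearing twice, giving (7)!/(2!·2!) = 1260.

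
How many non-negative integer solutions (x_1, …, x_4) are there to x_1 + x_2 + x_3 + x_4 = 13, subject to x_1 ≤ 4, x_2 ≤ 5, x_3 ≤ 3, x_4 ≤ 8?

86

By stars and bars, unrestricted non-negative solutions to x_1+…+x_4 = 13 number C(13+3,3) = 560.
Subtract solutions that violate a single cap (substitute x_i' = x_i − (cap_i+1)): x_1 ≥ 5 gives C(11,3) = 165; x_2 ≥ 6 gives C(10,3) = 120; x_3 ≥ 4 gives C(12,3) = 220; x_4 ≥ 9 gives C(7,3) = 35. Together 540.
Add back pairs where two caps are both exceeded: 10 + 35 + 0 + 20 + 0 + 1 = 66.
By inclusion–exclusion the count is 560 − 540 + 66 = 86.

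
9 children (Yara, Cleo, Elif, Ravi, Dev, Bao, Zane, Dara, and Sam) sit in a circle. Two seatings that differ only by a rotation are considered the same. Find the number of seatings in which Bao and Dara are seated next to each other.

Glue Bao and Dara into a block (2 internal orders). Seating 8 units around a circle gives (7)! arrangements.
So 2 × (7)! = 2 × 5040 = 10080.

10080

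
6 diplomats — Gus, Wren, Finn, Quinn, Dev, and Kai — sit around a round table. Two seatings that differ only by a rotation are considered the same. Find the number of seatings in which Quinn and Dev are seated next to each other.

Treat {Quinn, Dev} as one unit (2 internal orders) and seat the resulting 5 units around the table: (4)! circular arrangements.
So 2 × (4)! = 2 × 24 = 48.

48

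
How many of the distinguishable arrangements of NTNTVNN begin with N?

60

With the first slot taken by N, it remains to arrange the other 6 letters (TNTVNN).
Those 6 letters have N appearing 3 times and T appearing twice, giving (6)!/(3!·2!) = 60.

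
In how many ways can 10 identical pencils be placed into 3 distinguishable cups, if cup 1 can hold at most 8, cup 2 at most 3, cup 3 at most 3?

13

By stars and bars, unrestricted non-negative solutions to x_1+…+x_3 = 10 number C(10+2,2) = 66.
Subtract solutions that violate a single cap (substitute x_i' = x_i − (cap_i+1)): x_1 ≥ 9 gives C(3,2) = 3; x_2 ≥ 4 gives C(8,2) = 28; x_3 ≥ 4 gives C(8,2) = 28. Together 59.
Add back pairs where two caps are both exceeded: 0 + 0 + 6 = 6.
By inclusion–exclusion the count is 66 − 59 + 6 = 13.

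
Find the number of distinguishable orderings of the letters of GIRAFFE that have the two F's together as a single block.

720

Treat the 2 copies of F as a single block. The multiset to arrange is then {FF, A, E, G, I, R}, 6 items in all.
All 6 items are distinct, so there are (6)! = 720 arrangements.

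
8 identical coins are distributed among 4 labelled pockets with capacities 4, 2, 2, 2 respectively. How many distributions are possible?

10

By stars and bars, unrestricted non-negative solutions to x_1+…+x_4 = 8 number C(8+3,3) = 165.
Subtract solutions that violate a single cap (substitute x_i' = x_i − (cap_i+1)): x_1 ≥ 5 gives C(6,3) = 20; x_2 ≥ 3 gives C(8,3) = 56; x_3 ≥ 3 gives C(8,3) = 56; x_4 ≥ 3 gives C(8,3) = 56. Together 188.
Add back pairs where two caps are both exceeded: 1 + 1 + 1 + 10 + 10 + 10 = 33.
By inclusion–exclusion the count is 165 − 188 + 33 = 10.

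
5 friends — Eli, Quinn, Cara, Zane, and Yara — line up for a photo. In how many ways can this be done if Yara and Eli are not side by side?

Of the 5! = 120 arrangements, those with Yara and Eli adjacent number 2 × 4! = 48 (treat the pair as a block with 2 internal orders).
Complementary counting: 120 − 48 = 72.

72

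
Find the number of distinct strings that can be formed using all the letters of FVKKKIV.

420

Letter multiplicities in FVKKKIV: F×1, I×1, K×3, V×2.
Dividing 7! = 5040 by 3!·2! = 12 for the repeated letters gives 420.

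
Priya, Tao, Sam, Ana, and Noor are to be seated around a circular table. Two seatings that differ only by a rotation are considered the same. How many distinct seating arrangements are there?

Around a circle, 5 distinct people have 5!/5 = (4)! = 24 rotationally distinct seatings.

24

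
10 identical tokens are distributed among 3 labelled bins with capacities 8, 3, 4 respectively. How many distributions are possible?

17

By stars and bars, unrestricted non-negative solutions to x_1+…+x_3 = 10 number C(10+2,2) = 66.
Subtract solutions that violate a single cap (substitute x_i' = x_i − (cap_i+1)): x_1 ≥ 9 gives C(3,2) = 3; x_2 ≥ 4 gives C(8,2) = 28; x_3 ≥ 5 gives C(7,2) = 21. Together 52.
Add back pairs where two caps are both exceeded: 0 + 0 + 3 = 3.
By inclusion–exclusion the count is 66 − 52 + 3 = 17.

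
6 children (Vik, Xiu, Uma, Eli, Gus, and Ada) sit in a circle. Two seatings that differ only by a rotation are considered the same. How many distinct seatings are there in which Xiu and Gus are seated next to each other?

Glue Xiu and Gus into a block (2 internal orders). Seating 5 units around a circle gives (4)! arrangements.
So 2 × (4)! = 2 × 24 = 48.

48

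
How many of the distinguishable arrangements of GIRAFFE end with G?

360

Fix G in the last position and arrange the remaining 6 letters.
Those 6 letters have F appearing twice, giving (6)!/(2!) = 360.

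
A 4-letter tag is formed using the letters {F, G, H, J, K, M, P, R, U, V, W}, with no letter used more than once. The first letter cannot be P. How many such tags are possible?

7200

The first letter has 11−1 = 10 choices (anything except P).
The remaining 3 letters are filled from the other 10 symbols without repetition: 10 × 9 × 8 = 720.
Total: 10 × 720 = 7200.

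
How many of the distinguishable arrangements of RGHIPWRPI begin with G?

Fix G in the first position and arrange the remaining 8 letters.
Those 8 letters have I appearing twice, P appearing twice, and R appearing twice, giving (8)!/(2!·2!·2!) = 5040.

5040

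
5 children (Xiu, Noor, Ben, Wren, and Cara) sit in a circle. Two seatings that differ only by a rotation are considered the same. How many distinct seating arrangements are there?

Seat Xiu anywhere (absorbing the rotational symmetry), then permute the other 4: (4)! = 24.

24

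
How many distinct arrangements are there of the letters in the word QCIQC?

30

Letter multiplicities in QCIQC: C×2, I×1, Q×2.
The number of distinct arrangements is 5!/(2!·2!) = 120/4 = 30.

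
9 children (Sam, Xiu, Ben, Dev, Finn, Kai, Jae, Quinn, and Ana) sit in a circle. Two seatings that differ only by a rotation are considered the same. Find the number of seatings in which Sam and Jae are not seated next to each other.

Without the restriction there are (8)! = 40320 seatings.
Those with Sam next to Jae: fuse the pair into one unit and seat 8 units around a circle — 2·(7)! = 10080.
Subtracting, 40320 − 10080 = 30240.

30240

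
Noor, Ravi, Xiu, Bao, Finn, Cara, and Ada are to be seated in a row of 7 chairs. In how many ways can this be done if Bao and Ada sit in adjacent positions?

Treat {Bao, Ada} as a single unit. There are 6 units to order, and the pair itself can be ordered 2 ways.
So the count is 2·(6)! = 1440.

1440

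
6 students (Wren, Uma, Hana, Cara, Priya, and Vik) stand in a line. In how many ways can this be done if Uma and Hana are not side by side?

There are 6! = 720 arrangements in all. If Uma and Hana are adjacent, merging them into one block gives 2·(5)! = 240 arrangements.
So 720 − 240 = 480 arrangements keep them apart.

480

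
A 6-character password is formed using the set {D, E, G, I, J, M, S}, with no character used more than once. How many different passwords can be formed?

This is a permutation of 6 out of 7: P(7,6) = 7!/1!.
That product is 7 × 6 × 5 × 4 × 3 × 2 = 5040.

5040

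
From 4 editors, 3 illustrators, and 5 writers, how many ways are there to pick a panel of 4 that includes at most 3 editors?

Split by how many editors are chosen (0 through 3).
Sum: C(4,0)·C(8,4) + C(4,1)·C(8,3) + C(4,2)·C(8,2) + C(4,3)·C(8,1) = 70 + 224 + 168 + 32 = 494.

494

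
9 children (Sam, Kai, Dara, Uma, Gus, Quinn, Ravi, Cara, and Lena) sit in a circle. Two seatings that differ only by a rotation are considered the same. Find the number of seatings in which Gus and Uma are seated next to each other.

Glue Gus and Uma into a block (2 internal orders). Seating 8 units around a circle gives (7)! arrangements.
So 2 × (7)! = 2 × 5040 = 10080.

10080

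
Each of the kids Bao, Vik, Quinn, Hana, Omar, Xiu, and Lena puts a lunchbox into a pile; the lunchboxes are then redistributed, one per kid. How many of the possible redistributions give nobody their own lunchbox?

Let Aᵢ be the assignments in which kid i gets their own lunchbox. We want the size of the complement of A₁∪…∪A_7.
By inclusion–exclusion this is Σ_{j=0}^{7} (−1)^j C(7,j)·(7−j)!.
Computing: 5040 − 5040 + 2520 − 840 + 210 − 42 + 7 − 1 = 1854.

1854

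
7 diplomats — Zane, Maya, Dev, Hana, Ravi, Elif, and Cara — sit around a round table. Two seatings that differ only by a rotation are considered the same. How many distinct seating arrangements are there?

720

Around a circle, 7 distinct people have 7!/7 = (6)! = 720 rotationally distinct seatings.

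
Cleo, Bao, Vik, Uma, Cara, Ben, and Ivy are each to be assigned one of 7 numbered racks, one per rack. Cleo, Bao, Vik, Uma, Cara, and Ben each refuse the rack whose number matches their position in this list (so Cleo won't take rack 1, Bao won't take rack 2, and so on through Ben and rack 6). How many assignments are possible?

2119

Let Aᵢ (for 1 ≤ i ≤ 6) be the placements that put person i in their forbidden rack. Any j of these fix j positions, leaving (7−j)! ways to fill the rest, and there are C(6,j) ways to pick which j.
By inclusion–exclusion, the number of valid placements is Σ_{j=0}^{6} (−1)^j C(6,j)·(7−j)!.
Computing: 5040 − 4320 + 1800 − 480 + 90 − 12 + 1 = 2119.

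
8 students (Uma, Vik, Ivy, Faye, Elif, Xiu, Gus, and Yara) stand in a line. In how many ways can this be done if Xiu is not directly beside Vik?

There are 8! = 40320 arrangements in all. If Xiu and Vik are adjacent, merging them into one block gives 2·(7)! = 10080 arrangements.
Complementary counting: 40320 − 10080 = 30240.

30240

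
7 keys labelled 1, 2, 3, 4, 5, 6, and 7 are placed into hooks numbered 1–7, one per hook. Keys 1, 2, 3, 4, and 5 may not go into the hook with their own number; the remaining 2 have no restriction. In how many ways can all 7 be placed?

Let Aᵢ (for 1 ≤ i ≤ 5) be the placements that put key i in its forbidden hook. Any j of these fix j positions, leaving (7−j)! ways to fill the rest, and there are C(5,j) ways to pick which j.
By inclusion–exclusion, the number of valid placements is Σ_{j=0}^{5} (−1)^j C(5,j)·(7−j)!.
Computing: 5040 − 3600 + 1200 − 240 + 30 − 2 = 2428.

2428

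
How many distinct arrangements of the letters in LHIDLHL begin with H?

Fix H in the first position and arrange the remaining 6 letters.
Those 6 letters have L appearing 3 times, giving (6)!/(3!) = 120.

120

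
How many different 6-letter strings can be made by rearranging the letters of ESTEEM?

120

The 6 letters of ESTEEM have repeats: E appearing 3 times.
So there are 6! / (3!) = 120 distinguishable arrangements.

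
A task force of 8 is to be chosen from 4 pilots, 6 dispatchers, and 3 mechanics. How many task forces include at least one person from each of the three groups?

1233

With no constraint there are C(13,8) = 1287 possible selections.
Selections missing a whole group: no pilots → C(9,8) = 9; no dispatchers → C(7,8) = 0; no mechanics → C(10,8) = 45.
Add back selections omitting two groups (i.e. drawn from a single group): C(4,8) + C(6,8) + C(3,8) = 0.
By inclusion–exclusion: 1287 − 54 + 0 = 1233.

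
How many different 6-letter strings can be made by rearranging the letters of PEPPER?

60

PEPPER has 6 letters with E appearing twice and P appearing 3 times.
So there are 6! / (3!·2!) = 60 distinguishable arrangements.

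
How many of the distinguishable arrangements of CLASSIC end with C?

Fix C in the last position and arrange the remaining 6 letters.
Those 6 letters have S appearing twice, giving (6)!/(2!) = 360.

360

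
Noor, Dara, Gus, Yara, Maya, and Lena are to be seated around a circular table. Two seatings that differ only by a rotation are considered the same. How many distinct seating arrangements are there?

Seat Noor anywhere (absorbing the rotational symmetry), then permute the other 5: (5)! = 120.

120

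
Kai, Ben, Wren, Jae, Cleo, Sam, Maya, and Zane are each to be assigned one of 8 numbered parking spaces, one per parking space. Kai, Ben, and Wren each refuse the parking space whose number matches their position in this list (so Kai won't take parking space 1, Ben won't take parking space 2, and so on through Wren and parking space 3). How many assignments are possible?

27240

Let Aᵢ (for i ∈ {1, 2, 3}) be the placements that put person i in their forbidden parking space. Any j of these fix j positions, leaving (8−j)! ways to fill the rest, and there are C(3,j) ways to pick which j.
By inclusion–exclusion, the number of valid placements is Σ_{j=0}^{3} (−1)^j C(3,j)·(8−j)!.
Computing: 40320 − 15120 + 2160 − 120 = 27240.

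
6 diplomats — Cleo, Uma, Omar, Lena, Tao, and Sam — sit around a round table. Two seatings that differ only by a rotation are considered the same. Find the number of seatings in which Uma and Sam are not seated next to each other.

72

All circular seatings of 6 people number (5)! = 120.
Those with Uma next to Sam: fuse the pair into one unit and seat 5 units around a circle — 2·(4)! = 48.
Subtracting, 120 − 48 = 72.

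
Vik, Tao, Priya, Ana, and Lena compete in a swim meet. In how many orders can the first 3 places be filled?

This is an ordered selection of 3 from 5: P(5,3).
That gives 5 × 4 × 3 = 60.

60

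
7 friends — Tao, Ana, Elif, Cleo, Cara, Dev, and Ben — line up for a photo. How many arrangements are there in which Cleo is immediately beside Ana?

1440

Place the 5 others and the Cleo-Ana pair as 6 objects in a line; the pair has 2 internal arrangements.
So the count is 2·(6)! = 1440.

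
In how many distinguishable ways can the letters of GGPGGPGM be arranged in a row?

The 8 letters of GGPGGPGM have repeats: G appearing 5 times and P appearing twice.
Dividing 8! = 40320 by 5!·2! = 240 for the repeated letters gives 168.

168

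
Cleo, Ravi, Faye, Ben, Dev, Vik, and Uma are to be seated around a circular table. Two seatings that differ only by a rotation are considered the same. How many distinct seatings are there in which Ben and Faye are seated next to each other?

240

Glue Ben and Faye into a block (2 internal orders). Seating 6 units around a circle gives (5)! arrangements.
So 2 × (5)! = 2 × 120 = 240.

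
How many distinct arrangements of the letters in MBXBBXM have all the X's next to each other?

60

Treat the 2 copies of X as a single block. The multiset to arrange is then {XX, B, B, B, M, M}, 6 items in all.
That gives (6)!/(3!·2!) = 60 arrangements.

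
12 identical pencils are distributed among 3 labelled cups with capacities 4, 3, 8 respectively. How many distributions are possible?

Ignoring the caps, the number of non-negative solutions to x_1+…+x_3 = 12 is C(14,2) = 91.
Subtract solutions that violate a single cap (substitute x_i' = x_i − (cap_i+1)): x_1 ≥ 5 gives C(9,2) = 36; x_2 ≥ 4 gives C(10,2) = 45; x_3 ≥ 9 gives C(5,2) = 10. Together 91.
Add back pairs where two caps are both exceeded: 10 + 0 + 0 = 10.
By inclusion–exclusion the count is 91 − 91 + 10 = 10.

10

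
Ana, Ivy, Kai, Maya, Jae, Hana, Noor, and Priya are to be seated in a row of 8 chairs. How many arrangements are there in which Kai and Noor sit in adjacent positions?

10080

Place the 6 others and the Kai-Noor pair as 7 objects in a line; the pair has 2 internal arrangements.
That gives 2 × 7! = 2 × 5040 = 10080.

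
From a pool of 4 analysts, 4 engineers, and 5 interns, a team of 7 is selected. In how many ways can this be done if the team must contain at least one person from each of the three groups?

1636

Unrestricted: C(13,7) = 1716 ways to pick any 7 of the 13.
Subtract selections that omit an entire group: no analysts → C(9,7) = 36; no engineers → C(9,7) = 36; no interns → C(8,7) = 8.
Add back selections omitting two groups (i.e. drawn from a single group): C(4,7) + C(4,7) + C(5,7) = 0.
By inclusion–exclusion: 1716 − 80 + 0 = 1636.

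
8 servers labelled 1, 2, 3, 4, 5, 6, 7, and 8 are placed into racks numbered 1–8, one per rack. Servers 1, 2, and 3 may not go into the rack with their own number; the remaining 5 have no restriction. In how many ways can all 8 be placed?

27240

Let Aᵢ (for i ∈ {1, 2, 3}) be the placements that put server i in its forbidden rack. Any j of these fix j positions, leaving (8−j)! ways to fill the rest, and there are C(3,j) ways to pick which j.
By inclusion–exclusion, the number of valid placements is Σ_{j=0}^{3} (−1)^j C(3,j)·(8−j)!.
Computing: 40320 − 15120 + 2160 − 120 = 27240.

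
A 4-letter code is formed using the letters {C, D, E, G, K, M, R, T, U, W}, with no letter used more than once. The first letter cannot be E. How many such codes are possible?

The first letter has 10−1 = 9 choices (anything except E).
The remaining 3 letters are filled from the other 9 symbols without repetition: 9 × 8 × 7 = 504.
Total: 9 × 504 = 4536.

4536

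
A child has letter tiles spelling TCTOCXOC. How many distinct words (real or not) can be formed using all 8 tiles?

1680

The 8 letters of TCTOCXOC have repeats: C appearing 3 times, O appearing twice, and T appearing twice.
So there are 8! / (3!·2!·2!) = 1680 distinguishable arrangements.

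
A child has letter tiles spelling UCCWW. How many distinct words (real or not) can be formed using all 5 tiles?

The 5 letters of UCCWW have repeats: C appearing twice and W appearing twice.
Dividing 5! = 120 by 2!·2! = 4 for the repeated letters gives 30.

30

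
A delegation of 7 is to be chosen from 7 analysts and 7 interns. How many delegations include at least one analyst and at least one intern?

3430

Total 7-person selections from all 14: C(14,7) = 3432.
Subtract selections that omit an entire group: no analysts → C(7,7) = 1; no interns → C(7,7) = 1.
Both groups omitted at once is impossible, so 3432 − 2 = 3430.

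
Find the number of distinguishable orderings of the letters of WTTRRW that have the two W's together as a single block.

Treat the 2 copies of W as a single block. The multiset to arrange is then {WW, R, R, T, T}, 5 items in all.
That gives (5)!/(2!·2!) = 30 arrangements.

30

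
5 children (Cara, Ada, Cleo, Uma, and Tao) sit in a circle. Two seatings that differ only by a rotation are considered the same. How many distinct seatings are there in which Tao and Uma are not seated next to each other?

Without the restriction there are (4)! = 24 seatings.
Seatings with Tao beside Uma: treat them as a block with 2 internal orders, giving 2 × (3)! = 12.
Subtracting, 24 − 12 = 12.

12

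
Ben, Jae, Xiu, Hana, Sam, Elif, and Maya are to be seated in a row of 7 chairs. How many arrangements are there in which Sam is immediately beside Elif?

Place the 5 others and the Sam-Elif pair as 6 objects in a line; the pair has 2 internal arrangements.
So the count is 2·(6)! = 1440.

1440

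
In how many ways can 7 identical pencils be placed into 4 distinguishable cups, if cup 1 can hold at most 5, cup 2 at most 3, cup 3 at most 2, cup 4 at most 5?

58

Ignoring the caps, the number of non-negative solutions to x_1+…+x_4 = 7 is C(10,3) = 120.
Subtract solutions that violate a single cap (substitute x_i' = x_i − (cap_i+1)): x_1 ≥ 6 gives C(4,3) = 4; x_2 ≥ 4 gives C(6,3) = 20; x_3 ≥ 3 gives C(7,3) = 35; x_4 ≥ 6 gives C(4,3) = 4. Together 63.
Add back pairs where two caps are both exceeded: 0 + 0 + 0 + 1 + 0 + 0 = 1.
By inclusion–exclusion the count is 120 − 63 + 1 = 58.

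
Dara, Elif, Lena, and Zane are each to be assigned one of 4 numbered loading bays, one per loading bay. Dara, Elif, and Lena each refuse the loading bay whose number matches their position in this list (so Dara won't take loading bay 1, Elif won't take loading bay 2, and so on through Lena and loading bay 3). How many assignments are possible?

Let Aᵢ (for i ∈ {1, 2, 3}) be the placements that put person i in their forbidden loading bay. Any j of these fix j positions, leaving (4−j)! ways to fill the rest, and there are C(3,j) ways to pick which j.
By inclusion–exclusion, the number of valid placements is Σ_{j=0}^{3} (−1)^j C(3,j)·(4−j)!.
Computing: 24 − 18 + 6 − 1 = 11.

11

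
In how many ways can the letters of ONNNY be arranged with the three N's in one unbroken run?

Treat the 3 copies of N as a single block. The multiset to arrange is then {NNN, O, Y}, 3 items in all.
All 3 items are distinct, so there are (3)! = 6 arrangements.

6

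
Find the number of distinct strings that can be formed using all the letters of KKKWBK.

30

KKKWBK has 6 letters with K appearing 4 times.
The number of distinct arrangements is 6!/(4!) = 720/24 = 30.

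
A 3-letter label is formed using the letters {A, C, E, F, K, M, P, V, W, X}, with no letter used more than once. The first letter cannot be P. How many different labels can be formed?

648

The first letter has 10−1 = 9 choices (anything except P).
The remaining 2 letters are filled from the other 9 symbols without repetition: 9 × 8 = 72.
Total: 9 × 72 = 648.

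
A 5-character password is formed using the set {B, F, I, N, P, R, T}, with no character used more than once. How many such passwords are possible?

2520

With no repetition, fill the 5 characters in order: 7 choices, then 6, down to 3.
7 × 6 × 5 × 4 × 3 = 2520.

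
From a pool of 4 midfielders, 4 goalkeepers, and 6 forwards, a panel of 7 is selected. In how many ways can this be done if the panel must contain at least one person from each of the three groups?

Total 7-person selections from all 14: C(14,7) = 3432.
Selections missing a whole group: no midfielders → C(10,7) = 120; no goalkeepers → C(10,7) = 120; no forwards → C(8,7) = 8.
Add back selections omitting two groups (i.e. drawn from a single group): C(4,7) + C(4,7) + C(6,7) = 0.
By inclusion–exclusion: 3432 − 248 + 0 = 3184.

3184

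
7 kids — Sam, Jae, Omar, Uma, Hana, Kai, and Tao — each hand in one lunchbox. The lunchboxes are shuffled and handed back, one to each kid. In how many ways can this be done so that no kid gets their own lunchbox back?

This is the derangement count D_7: permutations of 7 items with no fixed point.
By inclusion–exclusion this is Σ_{j=0}^{7} (−1)^j C(7,j)·(7−j)!.
Computing: 5040 − 5040 + 2520 − 840 + 210 − 42 + 7 − 1 = 1854.

1854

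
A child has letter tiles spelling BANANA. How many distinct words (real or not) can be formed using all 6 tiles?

60

The 6 letters of BANANA have repeats: A appearing 3 times and N appearing twice.
Dividing 6! = 720 by 3!·2! = 12 for the repeated letters gives 60.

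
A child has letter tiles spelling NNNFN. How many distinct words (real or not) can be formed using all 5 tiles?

Letter multiplicities in NNNFN: F×1, N×4.
So there are 5! / (4!) = 5 distinguishable arrangements.

5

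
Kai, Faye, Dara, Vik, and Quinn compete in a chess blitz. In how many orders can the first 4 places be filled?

120

This is an ordered selection of 4 from 5: P(5,4).
That gives 5 × 4 × 3 × 2 = 120.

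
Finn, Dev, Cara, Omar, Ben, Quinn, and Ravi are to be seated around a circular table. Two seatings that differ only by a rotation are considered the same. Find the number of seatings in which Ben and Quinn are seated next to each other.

240

Glue Ben and Quinn into a block (2 internal orders). Seating 6 units around a circle gives (5)! arrangements.
So 2 × (5)! = 2 × 120 = 240.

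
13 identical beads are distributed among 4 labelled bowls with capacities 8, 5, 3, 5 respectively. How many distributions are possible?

110

Without the upper bounds there are C(16,3) = 560 ways to split 13 among 4 bowls.
Subtract solutions that violate a single cap (substitute x_i' = x_i − (cap_i+1)): x_1 ≥ 9 gives C(7,3) = 35; x_2 ≥ 6 gives C(10,3) = 120; x_3 ≥ 4 gives C(12,3) = 220; x_4 ≥ 6 gives C(10,3) = 120. Together 495.
Add back pairs where two caps are both exceeded: 0 + 1 + 0 + 20 + 4 + 20 = 45.
By inclusion–exclusion the count is 560 − 495 + 45 = 110.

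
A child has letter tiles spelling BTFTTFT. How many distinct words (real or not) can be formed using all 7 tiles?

BTFTTFT has 7 letters with F appearing twice and T appearing 4 times.
Dividing 7! = 5040 by 4!·2! = 48 for the repeated letters gives 105.

105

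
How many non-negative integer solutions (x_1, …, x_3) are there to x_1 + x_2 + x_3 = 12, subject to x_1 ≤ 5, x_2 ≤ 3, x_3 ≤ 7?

10

Without the upper bounds there are C(14,2) = 91 ways to split 12 among 3 variables.
Subtract solutions that violate a single cap (substitute x_i' = x_i − (cap_i+1)): x_1 ≥ 6 gives C(8,2) = 28; x_2 ≥ 4 gives C(10,2) = 45; x_3 ≥ 8 gives C(6,2) = 15. Together 88.
Add back pairs where two caps are both exceeded: 6 + 0 + 1 = 7.
By inclusion–exclusion the count is 91 − 88 + 7 = 10.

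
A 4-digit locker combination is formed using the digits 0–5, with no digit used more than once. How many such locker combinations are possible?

Choose and order 4 of the 6 symbols: the first digit has 6 options, the next 5, then 4, 3.
6 × 5 × 4 × 3 = 360.

360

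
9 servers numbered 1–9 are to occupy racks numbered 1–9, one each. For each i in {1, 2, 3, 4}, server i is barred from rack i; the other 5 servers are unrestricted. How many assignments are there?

Let Aᵢ (for 1 ≤ i ≤ 4) be the placements that put server i in its forbidden rack. Any j of these fix j positions, leaving (9−j)! ways to fill the rest, and there are C(4,j) ways to pick which j.
By inclusion–exclusion, the number of valid placements is Σ_{j=0}^{4} (−1)^j C(4,j)·(9−j)!.
Computing: 362880 − 161280 + 30240 − 2880 + 120 = 229080.

229080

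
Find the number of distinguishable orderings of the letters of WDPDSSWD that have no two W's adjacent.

There are 8!/(3!·2!·2!) = 1680 arrangements of WDPDSSWD in total.
Arrangements with the W's together: treat WW as one letter, giving (7)!/(3!·2!) = 420.
Hence 1680 − 420 = 1260.

1260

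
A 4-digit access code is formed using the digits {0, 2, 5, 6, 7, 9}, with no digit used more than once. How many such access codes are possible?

360

With no repetition, fill the 4 digits in order: 6 choices, then 5, down to 3.
That product is 6 × 5 × 4 × 3 = 360.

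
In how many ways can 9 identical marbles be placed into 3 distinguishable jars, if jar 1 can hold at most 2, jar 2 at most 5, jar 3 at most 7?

15

Without the upper bounds there are C(11,2) = 55 ways to split 9 among 3 jars.
Subtract solutions that violate a single cap (substitute x_i' = x_i − (cap_i+1)): x_1 ≥ 3 gives C(8,2) = 28; x_2 ≥ 6 gives C(5,2) = 10; x_3 ≥ 8 gives C(3,2) = 3. Together 41.
Add back pairs where two caps are both exceeded: 1 + 0 + 0 = 1.
By inclusion–exclusion the count is 55 − 41 + 1 = 15.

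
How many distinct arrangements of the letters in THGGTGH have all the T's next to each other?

60

Treat the 2 copies of T as a single block. The multiset to arrange is then {TT, G, G, G, H, H}, 6 items in all.
That gives (6)!/(3!·2!) = 60 arrangements.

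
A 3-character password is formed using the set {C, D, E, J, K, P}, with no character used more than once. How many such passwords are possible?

120

This is a permutation of 3 out of 6: P(6,3) = 6!/3!.
That product is 6 × 5 × 4 = 120.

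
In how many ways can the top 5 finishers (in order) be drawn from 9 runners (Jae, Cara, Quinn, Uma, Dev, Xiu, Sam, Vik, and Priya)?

This is an ordered selection of 5 from 9: P(9,5).
That gives 9 × 8 × 7 × 6 × 5 = 15120.

15120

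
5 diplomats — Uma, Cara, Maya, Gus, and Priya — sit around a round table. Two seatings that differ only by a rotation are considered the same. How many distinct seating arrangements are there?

Around a circle, 5 distinct people have 5!/5 = (4)! = 24 rotationally distinct seatings.

24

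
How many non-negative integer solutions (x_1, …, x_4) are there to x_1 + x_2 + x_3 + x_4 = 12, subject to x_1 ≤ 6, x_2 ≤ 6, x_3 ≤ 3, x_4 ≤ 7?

152

Ignoring the caps, the number of non-negative solutions to x_1+…+x_4 = 12 is C(15,3) = 455.
Subtract solutions that violate a single cap (substitute x_i' = x_i − (cap_i+1)): x_1 ≥ 7 gives C(8,3) = 56; x_2 ≥ 7 gives C(8,3) = 56; x_3 ≥ 4 gives C(11,3) = 165; x_4 ≥ 8 gives C(7,3) = 35. Together 312.
Add back pairs where two caps are both exceeded: 0 + 4 + 0 + 4 + 0 + 1 = 9.
By inclusion–exclusion the count is 455 − 312 + 9 = 152.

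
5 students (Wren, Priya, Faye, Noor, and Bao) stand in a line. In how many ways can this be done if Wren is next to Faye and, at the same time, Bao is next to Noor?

24

Treat {Wren,Faye} as one block (2 orders) and {Bao,Noor} as another (2 orders).
That leaves 3 units to arrange: 2 × 2 × 3! = 4 × 6 = 24.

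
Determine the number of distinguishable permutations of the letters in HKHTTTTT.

168

HKHTTTTT has 8 letters with H appearing twice and T appearing 5 times.
The number of distinct arrangements is 8!/(5!·2!) = 40320/240 = 168.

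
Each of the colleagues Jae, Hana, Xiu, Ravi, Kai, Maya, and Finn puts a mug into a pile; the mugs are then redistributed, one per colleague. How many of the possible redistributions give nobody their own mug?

Count assignments avoiding every fixed point. For any j of the 7 colleagues fixed to their own mug, the other 7−j can be arranged in (7−j)! ways.
By inclusion–exclusion this is Σ_{j=0}^{7} (−1)^j C(7,j)·(7−j)!.
Computing: 5040 − 5040 + 2520 − 840 + 210 − 42 + 7 − 1 = 1854.

1854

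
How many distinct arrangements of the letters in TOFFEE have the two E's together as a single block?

Treat the 2 copies of E as a single block. The multiset to arrange is then {EE, F, F, O, T}, 5 items in all.
That gives (5)!/(2!) = 60 arrangements.

60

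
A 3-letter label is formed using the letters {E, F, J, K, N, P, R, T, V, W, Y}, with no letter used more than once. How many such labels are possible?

990

Choose and order 3 of the 11 symbols: the first letter has 11 options, the next 10, then 9.
11 × 10 × 9 = 990.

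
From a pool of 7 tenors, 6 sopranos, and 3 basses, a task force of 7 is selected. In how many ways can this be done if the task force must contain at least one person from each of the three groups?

Total 7-person selections from all 16: C(16,7) = 11440.
Subtract selections that omit an entire group: no tenors → C(9,7) = 36; no sopranos → C(10,7) = 120; no basses → C(13,7) = 1716.
Add back selections omitting two groups (i.e. drawn from a single group): C(7,7) + C(6,7) + C(3,7) = 1.
By inclusion–exclusion: 11440 − 1872 + 1 = 9569.

9569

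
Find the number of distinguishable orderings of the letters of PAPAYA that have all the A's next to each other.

Treat the 3 copies of A as a single block. The multiset to arrange is then {AAA, P, P, Y}, 4 items in all.
That gives (4)!/(2!) = 12 arrangements.

12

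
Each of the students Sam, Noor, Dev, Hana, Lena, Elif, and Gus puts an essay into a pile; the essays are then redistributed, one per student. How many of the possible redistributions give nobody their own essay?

Let Aᵢ be the assignments in which student i gets their own essay. We want the size of the complement of A₁∪…∪A_7.
By inclusion–exclusion this is Σ_{j=0}^{7} (−1)^j C(7,j)·(7−j)!.
Computing: 5040 − 5040 + 2520 − 840 + 210 − 42 + 7 − 1 = 1854.

1854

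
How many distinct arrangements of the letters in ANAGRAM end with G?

120

With the last slot taken by G, it remains to arrange the other 6 letters (ANARAM).
Those 6 letters have A appearing 3 times, giving (6)!/(3!) = 120.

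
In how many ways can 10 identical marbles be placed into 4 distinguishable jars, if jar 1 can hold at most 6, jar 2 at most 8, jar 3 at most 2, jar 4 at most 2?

59

Ignoring the caps, the number of non-negative solutions to x_1+…+x_4 = 10 is C(13,3) = 286.
Subtract solutions that violate a single cap (substitute x_i' = x_i − (cap_i+1)): x_1 ≥ 7 gives C(6,3) = 20; x_2 ≥ 9 gives C(4,3) = 4; x_3 ≥ 3 gives C(10,3) = 120; x_4 ≥ 3 gives C(10,3) = 120. Together 264.
Add back pairs where two caps are both exceeded: 0 + 1 + 1 + 0 + 0 + 35 = 37.
By inclusion–exclusion the count is 286 − 264 + 37 = 59.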